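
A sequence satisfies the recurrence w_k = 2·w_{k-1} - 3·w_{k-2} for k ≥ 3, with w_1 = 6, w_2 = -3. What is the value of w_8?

w_3 = -24, w_4 = -39, w_5 = -6, w_6 = 105, w_7 = 228, w_8 = 141.

141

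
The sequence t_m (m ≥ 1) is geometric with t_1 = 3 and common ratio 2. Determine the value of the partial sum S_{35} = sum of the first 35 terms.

103079215101

t_m = 3·2^(m-1).
S = 3·(2^35 - 1)/(2 - 1) = 3·(34359738368 - 1)/(1) = 103079215101.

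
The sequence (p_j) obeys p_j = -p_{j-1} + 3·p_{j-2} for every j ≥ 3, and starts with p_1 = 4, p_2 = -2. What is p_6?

Iterate the recurrence:
p_3 = 14, p_4 = -20, p_5 = 62, p_6 = -122.

-122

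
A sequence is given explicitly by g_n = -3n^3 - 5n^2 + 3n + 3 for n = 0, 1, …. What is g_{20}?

g_{20} = -3·20^3 - 5·20^2 + 3·20 + 3 = -25937.

-25937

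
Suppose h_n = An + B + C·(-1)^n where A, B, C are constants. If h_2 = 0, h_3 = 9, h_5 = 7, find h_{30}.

-28

At n = 2, 3, 5: 2A + B + C = 0; 3A + B - C = 9; 5A + B - C = 7.
Subtracting the first from the second: A - 2C = 9.
Subtracting the second from the third: 2A = -2.
Solving: C = -5, A = -1, then B = 7.
Hence h_{30} = -1·30 + 7 + (-5)·1 = -28.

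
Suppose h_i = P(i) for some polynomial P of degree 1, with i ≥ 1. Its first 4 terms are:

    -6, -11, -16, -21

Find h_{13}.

1st diffs: -5, -5, -5 (constant).
So h_i = -5i - 1.
Evaluating at i = 13 gives h_{13} = -66.

-66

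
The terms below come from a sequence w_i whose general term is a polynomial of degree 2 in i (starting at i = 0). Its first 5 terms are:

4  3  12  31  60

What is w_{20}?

1884

1st diffs: -1, 9, 19, 29.
2nd diffs: 10, 10, 10 (constant).
So w_i = 5i^2 - 6i + 4.
Evaluating at i = 20 gives w_{20} = 1884.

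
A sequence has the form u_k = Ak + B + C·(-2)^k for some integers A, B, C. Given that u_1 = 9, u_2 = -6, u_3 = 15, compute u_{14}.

Write the equations: A + B - 2C = 9; 2A + B + 4C = -6; 3A + B - 8C = 15.
Subtracting the first from the second: A + 6C = -15.
Subtracting the second from the third: A - 12C = 21.
Solving: C = -2, A = -3, then B = 8.
So u_k = -3·k + 8 + (-2)·(-2)^k; at k=14 this is -32802.

-32802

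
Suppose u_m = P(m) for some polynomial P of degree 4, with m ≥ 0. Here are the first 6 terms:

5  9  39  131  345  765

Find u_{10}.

10575

1st diffs: 4, 30, 92, 214, 420.
2nd diffs: 26, 62, 122, 206.
3rd diffs: 36, 60, 84.
4th diffs: 24, 24 (constant).
Newton forward-difference form: u_m = 5 + 4·C(m,1) + 26·C(m,2) + 36·C(m,3) + 24·C(m,4).
At m = 10: m = 10, so u_{10} = 5 + 40 + 1170 + 4320 + 5040 = 10575.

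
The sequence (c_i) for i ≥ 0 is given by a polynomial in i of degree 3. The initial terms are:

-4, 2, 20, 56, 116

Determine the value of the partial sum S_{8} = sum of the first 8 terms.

1st diffs: 6, 18, 36, 60.
2nd diffs: 12, 18, 24.
3rd diffs: 6, 6 (constant).
Newton forward-difference form: c_i = -4 + 6·C(i,1) + 12·C(i,2) + 6·C(i,3).
Continuing: 206, 332, 500.
Summing i = 0..7 (8 terms) gives 1228.

1228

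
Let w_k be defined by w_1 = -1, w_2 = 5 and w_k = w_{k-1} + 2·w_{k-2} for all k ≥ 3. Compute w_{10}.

685

Step forward from the initial values:
w_3 = 3;  w_4 = 13;  w_5 = 19;  w_6 = 45;  w_7 = 83;  w_8 = 173;  w_9 = 339;  w_{10} = 685.
(Characteristic roots are 2 and -1.)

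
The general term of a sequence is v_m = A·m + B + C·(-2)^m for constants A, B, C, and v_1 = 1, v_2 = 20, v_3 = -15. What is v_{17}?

At m = 1, 2, 3: A + B - 2C = 1; 2A + B + 4C = 20; 3A + B - 8C = -15.
Subtracting the first from the second: A + 6C = 19.
Subtracting the second from the third: A - 12C = -35.
Solving: C = 3, A = 1, then B = 6.
Hence v_{17} = 1·17 + 6 + 3·(-131072) = -393193.

-393193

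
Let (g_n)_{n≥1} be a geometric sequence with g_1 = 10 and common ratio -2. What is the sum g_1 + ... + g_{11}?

g_n = 10·(-2)^(n-1).
S = 10·((-2)^11 - 1)/(-2 - 1) = 10·(-2048 - 1)/(-3) = 6830.

6830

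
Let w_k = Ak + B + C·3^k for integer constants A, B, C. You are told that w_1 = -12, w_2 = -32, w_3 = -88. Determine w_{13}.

At k = 1, 2, 3: A + B + 3C = -12; 2A + B + 9C = -32; 3A + B + 27C = -88.
Subtracting the first from the second: A + 6C = -20.
Subtracting the second from the third: A + 18C = -56.
Solving: C = -3, A = -2, then B = -1.
Hence w_{13} = -2·13 + (-1) + (-3)·1594323 = -4782996.

-4782996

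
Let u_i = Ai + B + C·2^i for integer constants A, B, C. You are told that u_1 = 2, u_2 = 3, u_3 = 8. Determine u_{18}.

524235

Plug in i = 1, 2, 3: A + B + 2C = 2; 2A + B + 4C = 3; 3A + B + 8C = 8.
Subtracting the first from the second: A + 2C = 1.
Subtracting the second from the third: A + 4C = 5.
Solving: C = 2, A = -3, then B = 1.
So u_i = -3·i + 1 + 2·2^i; at i=18 this is 524235.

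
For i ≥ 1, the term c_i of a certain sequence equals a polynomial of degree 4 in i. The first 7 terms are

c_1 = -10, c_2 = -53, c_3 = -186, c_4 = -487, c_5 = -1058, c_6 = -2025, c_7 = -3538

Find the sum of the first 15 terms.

1st diffs: -43, -133, -301, -571, -967, -1513.
2nd diffs: -90, -168, -270, -396, -546.
3rd diffs: -78, -102, -126, -150.
4th diffs: -24, -24, -24 (constant).
So c_i = -i^4 - 3i^3 - 2i^2 - i - 3.
Continuing: …, -5771, -8922, -13213, -18890, …, c_{15} = -61218.
Summing i = 1..15 (15 terms) gives -224157.

-224157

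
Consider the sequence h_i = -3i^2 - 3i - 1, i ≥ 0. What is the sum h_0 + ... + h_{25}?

-17576

Over i = 0..25: Σi = 325, Σi² = 5525.
Total = (-3)·5525 + (-3)·325 + (-1)·26 = -17576.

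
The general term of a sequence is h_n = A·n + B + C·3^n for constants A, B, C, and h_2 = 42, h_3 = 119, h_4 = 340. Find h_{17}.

Plug in n = 2, 3, 4: 2A + B + 9C = 42; 3A + B + 27C = 119; 4A + B + 81C = 340.
Subtracting the first from the second: A + 18C = 77.
Subtracting the second from the third: A + 54C = 221.
Solving: C = 4, A = 5, then B = -4.
So h_n = 5·n + (-4) + 4·3^n; at n=17 this is 516560733.

516560733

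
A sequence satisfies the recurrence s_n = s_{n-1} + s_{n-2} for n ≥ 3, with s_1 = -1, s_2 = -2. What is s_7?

Applying the relation repeatedly:
s_3 = -3;  s_4 = -5;  s_5 = -8;  s_6 = -13;  s_7 = -21.

-21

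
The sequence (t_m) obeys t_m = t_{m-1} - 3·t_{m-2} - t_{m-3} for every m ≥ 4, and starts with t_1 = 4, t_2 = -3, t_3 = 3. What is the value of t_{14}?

3611

t_4 = 8; t_5 = 2; t_6 = -25; …; t_{11} = -449; t_{12} = -964; t_{13} = 270; t_{14} = 3611.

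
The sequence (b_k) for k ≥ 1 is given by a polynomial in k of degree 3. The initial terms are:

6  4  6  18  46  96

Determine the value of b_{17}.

3814

1st diffs: -2, 2, 12, 28, 50.
2nd diffs: 4, 10, 16, 22.
3rd diffs: 6, 6, 6 (constant).
So b_k = k^3 - 4k^2 + 3k + 6.
Evaluating at k = 17 gives b_{17} = 3814.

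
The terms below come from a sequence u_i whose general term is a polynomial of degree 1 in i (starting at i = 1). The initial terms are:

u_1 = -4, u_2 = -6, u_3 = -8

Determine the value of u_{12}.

-26

1st diffs: -2, -2 (constant).
So u_i = -2i - 2.
Evaluating at i = 12 gives u_{12} = -26.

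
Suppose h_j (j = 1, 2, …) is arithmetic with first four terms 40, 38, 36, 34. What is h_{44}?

-46

Common difference d = -2.
h_j = 40 + (j - 1)·(-2).
h_{44} = 40 + 43·(-2) = -46.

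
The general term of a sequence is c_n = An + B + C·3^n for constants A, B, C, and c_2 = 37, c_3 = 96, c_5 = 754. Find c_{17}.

Write the equations: 2A + B + 9C = 37; 3A + B + 27C = 96; 5A + B + 243C = 754.
Subtracting the first from the second: A + 18C = 59.
Subtracting the second from the third: 2A + 216C = 658.
Solving: C = 3, A = 5, then B = 0.
Therefore c_{17} = 85 + 0 + 3·129140163 = 387420574.

387420574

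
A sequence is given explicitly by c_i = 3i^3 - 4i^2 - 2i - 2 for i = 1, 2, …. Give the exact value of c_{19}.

c_{19} = 3·19^3 - 4·19^2 - 2·19 - 2 = 19093.

19093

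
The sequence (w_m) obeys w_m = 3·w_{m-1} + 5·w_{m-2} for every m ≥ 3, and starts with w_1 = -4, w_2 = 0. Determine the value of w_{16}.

w_3 = -20;  w_4 = -60;  w_5 = -280;  …;  w_{13} = -26129380;  w_{14} = -109549440;  w_{15} = -459295220;  w_{16} = -1925632860.

-1925632860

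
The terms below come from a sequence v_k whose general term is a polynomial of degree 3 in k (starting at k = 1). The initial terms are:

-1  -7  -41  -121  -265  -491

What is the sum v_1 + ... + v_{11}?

1st diffs: -6, -34, -80, -144, -226.
2nd diffs: -28, -46, -64, -82.
3rd diffs: -18, -18, -18 (constant).
Newton forward-difference form: v_k = -1 + (-6)·C(k-1,1) + (-28)·C(k-1,2) + (-18)·C(k-1,3).
Continuing: …, -817, -1261, -1841, -2575, …, v_{11} = -3481.
Summing k = 1..11 (11 terms) gives -10901.

-10901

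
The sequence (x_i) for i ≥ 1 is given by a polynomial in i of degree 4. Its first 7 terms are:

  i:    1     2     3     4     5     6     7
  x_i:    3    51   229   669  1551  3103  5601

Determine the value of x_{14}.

1st diffs: 48, 178, 440, 882, 1552, 2498.
2nd diffs: 130, 262, 442, 670, 946.
3rd diffs: 132, 180, 228, 276.
4th diffs: 48, 48, 48 (constant).
So x_i = 2i^4 + 2i^3 + 3i^2 - 5i + 1.
Evaluating at i = 14 gives x_{14} = 82839.

82839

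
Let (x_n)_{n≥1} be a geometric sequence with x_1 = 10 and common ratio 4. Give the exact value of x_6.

x_n = 10·4^(n-1).
x_6 = 10·4^5 = 10240.

10240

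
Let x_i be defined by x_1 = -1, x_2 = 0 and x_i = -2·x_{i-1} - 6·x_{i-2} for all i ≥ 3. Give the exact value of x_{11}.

-6816

Iterate the recurrence:
x_3 = 6; x_4 = -12; x_5 = -12; x_6 = 96; x_7 = -120; x_8 = -336; x_9 = 1392; x_{10} = -768; x_{11} = -6816.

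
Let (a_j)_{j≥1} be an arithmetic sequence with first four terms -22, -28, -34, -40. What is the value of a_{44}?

Common difference d = -6.
a_j = -22 + (j - 1)·(-6).
a_{44} = -22 + 43·(-6) = -280.

-280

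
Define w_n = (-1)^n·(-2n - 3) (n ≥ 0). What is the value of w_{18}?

-39

(-1)^18 = 1; -2n - 3 at n=18 is -39; so w_{18} = -39.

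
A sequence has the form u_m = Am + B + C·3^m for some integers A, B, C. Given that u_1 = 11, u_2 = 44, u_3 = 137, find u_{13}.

7971647

At m = 1, 2, 3: A + B + 3C = 11; 2A + B + 9C = 44; 3A + B + 27C = 137.
Subtracting the first from the second: A + 6C = 33.
Subtracting the second from the third: A + 18C = 93.
Solving: C = 5, A = 3, then B = -7.
Hence u_{13} = 3·13 + (-7) + 5·1594323 = 7971647.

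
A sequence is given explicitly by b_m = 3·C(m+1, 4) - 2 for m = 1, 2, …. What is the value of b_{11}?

C(12, 4) = 495, so b_{11} = 1483.

1483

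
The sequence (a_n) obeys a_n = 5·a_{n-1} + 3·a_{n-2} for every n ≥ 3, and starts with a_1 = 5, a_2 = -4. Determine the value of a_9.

-189005

Applying the relation repeatedly:
a_3 = -5, a_4 = -37, a_5 = -200, a_6 = -1111, a_7 = -6155, a_8 = -34108, a_9 = -189005.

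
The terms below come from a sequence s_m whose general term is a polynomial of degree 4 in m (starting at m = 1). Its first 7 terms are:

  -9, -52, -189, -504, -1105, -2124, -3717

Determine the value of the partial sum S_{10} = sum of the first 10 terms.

1st diffs: -43, -137, -315, -601, -1019, -1593.
2nd diffs: -94, -178, -286, -418, -574.
3rd diffs: -84, -108, -132, -156.
4th diffs: -24, -24, -24 (constant).
Newton forward-difference form: s_m = -9 + (-43)·C(m-1,1) + (-94)·C(m-1,2) + (-84)·C(m-1,3) + (-24)·C(m-1,4).
Continuing: -6064, -9369, -13860.
Summing m = 1..10 (10 terms) gives -36993.

-36993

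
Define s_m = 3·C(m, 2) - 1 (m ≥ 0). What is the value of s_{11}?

C(11, 2) = 55, so s_{11} = 164.

164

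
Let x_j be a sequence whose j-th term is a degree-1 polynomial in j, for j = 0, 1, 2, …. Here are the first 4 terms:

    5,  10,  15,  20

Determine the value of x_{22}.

115

1st diffs: 5, 5, 5 (constant).
So x_j = 5j + 5.
Evaluating at j = 22 gives x_{22} = 115.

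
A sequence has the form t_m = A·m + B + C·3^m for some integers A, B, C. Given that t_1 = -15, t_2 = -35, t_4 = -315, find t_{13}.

-6377247

At m = 1, 2, 4: A + B + 3C = -15; 2A + B + 9C = -35; 4A + B + 81C = -315.
Subtracting the first from the second: A + 6C = -20.
Subtracting the second from the third: 2A + 72C = -280.
Solving: C = -4, A = 4, then B = -7.
Therefore t_{13} = 52 + (-7) + (-4)·1594323 = -6377247.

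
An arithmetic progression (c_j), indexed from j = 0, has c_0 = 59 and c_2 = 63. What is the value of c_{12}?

Common difference d = (63 - 59) / (2 - 0) = 2.
c_j = 59 + (j - 0)·2.
c_{12} = 59 + 12·2 = 83.

83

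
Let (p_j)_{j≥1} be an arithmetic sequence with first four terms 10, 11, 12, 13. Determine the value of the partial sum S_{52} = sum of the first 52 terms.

Common difference d = 1.
p_j = 10 + (j - 1)·1.
p_{52} = 61; S = 52·(10 + 61)/2 = 1846.

1846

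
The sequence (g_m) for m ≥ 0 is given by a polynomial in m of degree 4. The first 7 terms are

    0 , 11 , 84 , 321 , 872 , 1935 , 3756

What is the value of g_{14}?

90972

1st diffs: 11, 73, 237, 551, 1063, 1821.
2nd diffs: 62, 164, 314, 512, 758.
3rd diffs: 102, 150, 198, 246.
4th diffs: 48, 48, 48 (constant).
So g_m = 2m^4 + 5m^3 + 2m^2 + 2m.
Evaluating at m = 14 gives g_{14} = 90972.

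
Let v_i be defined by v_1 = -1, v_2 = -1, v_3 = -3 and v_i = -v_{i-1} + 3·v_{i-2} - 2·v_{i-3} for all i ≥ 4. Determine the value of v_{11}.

-2093

Iterate the recurrence:
v_4 = 2; v_5 = -9; v_6 = 21; v_7 = -52; v_8 = 133; v_9 = -331; v_{10} = 834; v_{11} = -2093.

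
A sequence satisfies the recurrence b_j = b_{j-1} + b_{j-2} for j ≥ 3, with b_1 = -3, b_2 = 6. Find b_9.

87

Step forward from the initial values:
b_3 = 3  b_4 = 9  b_5 = 12  b_6 = 21  b_7 = 33  b_8 = 54  b_9 = 87.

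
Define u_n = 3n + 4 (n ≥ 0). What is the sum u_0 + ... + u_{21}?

781

Over n = 0..21: Σn = 231.
Total = (3)·231 + (4)·22 = 781.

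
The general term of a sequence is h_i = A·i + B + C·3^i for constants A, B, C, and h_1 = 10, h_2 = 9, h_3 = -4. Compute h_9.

Write the equations: A + B + 3C = 10; 2A + B + 9C = 9; 3A + B + 27C = -4.
Subtracting the first from the second: A + 6C = -1.
Subtracting the second from the third: A + 18C = -13.
Solving: C = -1, A = 5, then B = 8.
Hence h_9 = 5·9 + 8 + (-1)·19683 = -19630.

-19630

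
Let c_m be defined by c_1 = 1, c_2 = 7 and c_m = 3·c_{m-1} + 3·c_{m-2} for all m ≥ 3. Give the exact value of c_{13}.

14994801

Applying the relation repeatedly:
c_3 = 24, c_4 = 93, c_5 = 351, …, c_{10} = 275157, c_{11} = 1043199, c_{12} = 3955068, c_{13} = 14994801.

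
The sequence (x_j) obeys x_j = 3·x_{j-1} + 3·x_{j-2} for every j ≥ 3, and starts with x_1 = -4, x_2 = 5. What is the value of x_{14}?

Compute successive terms:
x_3 = 3; x_4 = 24; x_5 = 81; …; x_{11} = 245673; x_{12} = 931419; x_{13} = 3531276; x_{14} = 13388085.

13388085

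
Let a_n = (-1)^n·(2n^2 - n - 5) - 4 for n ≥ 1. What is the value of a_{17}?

(-1)^17 = -1; 2n^2 - n - 5 at n=17 is 556; so a_{17} = -560.

-560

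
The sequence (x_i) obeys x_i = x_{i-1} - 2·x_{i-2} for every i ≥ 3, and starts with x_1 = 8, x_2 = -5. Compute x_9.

-97

x_3 = -21;  x_4 = -11;  x_5 = 31;  x_6 = 53;  x_7 = -9;  x_8 = -115;  x_9 = -97.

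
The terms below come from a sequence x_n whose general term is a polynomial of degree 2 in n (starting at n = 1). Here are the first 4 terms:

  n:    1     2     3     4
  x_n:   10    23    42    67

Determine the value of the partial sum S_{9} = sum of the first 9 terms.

1062

1st diffs: 13, 19, 25.
2nd diffs: 6, 6 (constant).
Newton forward-difference form: x_n = 10 + 13·C(n-1,1) + 6·C(n-1,2).
Continuing: …, 98, 135, 178, 227, …, x_9 = 282.
Summing n = 1..9 (9 terms) gives 1062.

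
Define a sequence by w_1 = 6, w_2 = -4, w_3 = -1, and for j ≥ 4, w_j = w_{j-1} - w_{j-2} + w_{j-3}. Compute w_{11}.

Iterate the recurrence:
w_4 = 9;  w_5 = 6;  w_6 = -4;  w_7 = -1;  w_8 = 9;  w_9 = 6;  w_{10} = -4;  w_{11} = -1.

-1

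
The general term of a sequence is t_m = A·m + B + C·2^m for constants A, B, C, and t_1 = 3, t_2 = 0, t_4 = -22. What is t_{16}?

-131050

At m = 1, 2, 4: A + B + 2C = 3; 2A + B + 4C = 0; 4A + B + 16C = -22.
Subtracting the first from the second: A + 2C = -3.
Subtracting the second from the third: 2A + 12C = -22.
Solving: C = -2, A = 1, then B = 6.
Therefore t_{16} = 16 + 6 + (-2)·65536 = -131050.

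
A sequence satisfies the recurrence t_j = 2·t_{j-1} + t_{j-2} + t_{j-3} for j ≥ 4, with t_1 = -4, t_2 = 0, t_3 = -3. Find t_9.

Applying the relation repeatedly:
t_4 = -10;  t_5 = -23;  t_6 = -59;  t_7 = -151;  t_8 = -384;  t_9 = -978.

-978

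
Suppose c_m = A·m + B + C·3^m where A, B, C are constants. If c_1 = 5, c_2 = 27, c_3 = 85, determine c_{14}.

The three given values yield: A + B + 3C = 5; 2A + B + 9C = 27; 3A + B + 27C = 85.
Subtracting the first from the second: A + 6C = 22.
Subtracting the second from the third: A + 18C = 58.
Solving: C = 3, A = 4, then B = -8.
Hence c_{14} = 4·14 + (-8) + 3·4782969 = 14348955.

14348955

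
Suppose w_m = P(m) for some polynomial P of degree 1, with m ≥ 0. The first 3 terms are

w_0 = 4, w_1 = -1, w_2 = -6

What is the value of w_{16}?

1st diffs: -5, -5 (constant).
So w_m = -5m + 4.
Evaluating at m = 16 gives w_{16} = -76.

-76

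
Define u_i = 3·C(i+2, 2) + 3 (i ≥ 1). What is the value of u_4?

48

C(6, 2) = 15, so u_4 = 48.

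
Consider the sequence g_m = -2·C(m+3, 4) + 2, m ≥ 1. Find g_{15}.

C(18, 4) = 3060, so g_{15} = -6118.

-6118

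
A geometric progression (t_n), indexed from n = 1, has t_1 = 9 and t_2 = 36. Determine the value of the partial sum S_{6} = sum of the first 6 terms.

Common ratio r = 4.
t_n = 9·4^(n-1).
S = 9·(4^6 - 1)/(4 - 1) = 9·(4096 - 1)/(3) = 12285.

12285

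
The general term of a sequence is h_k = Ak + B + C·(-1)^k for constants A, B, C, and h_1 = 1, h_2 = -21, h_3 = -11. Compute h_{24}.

-153

The three given values yield: A + B - C = 1; 2A + B + C = -21; 3A + B - C = -11.
Subtracting the first from the second: A + 2C = -22.
Subtracting the second from the third: A - 2C = 10.
Solving: C = -8, A = -6, then B = -1.
Therefore h_{24} = -144 + (-1) + (-8)·1 = -153.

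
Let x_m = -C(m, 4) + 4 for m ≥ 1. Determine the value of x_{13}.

-711

C(13, 4) = 715, so x_{13} = -711.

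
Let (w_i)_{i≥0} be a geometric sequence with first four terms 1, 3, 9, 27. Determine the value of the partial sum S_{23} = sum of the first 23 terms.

Common ratio r = 3.
w_i = 1·3^(i-0).
S = 1·(3^23 - 1)/(3 - 1) = 1·(94143178827 - 1)/(2) = 47071589413.

47071589413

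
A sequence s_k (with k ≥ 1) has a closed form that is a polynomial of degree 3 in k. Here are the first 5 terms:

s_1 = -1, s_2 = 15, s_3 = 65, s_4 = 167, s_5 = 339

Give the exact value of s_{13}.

6395

1st diffs: 16, 50, 102, 172.
2nd diffs: 34, 52, 70.
3rd diffs: 18, 18 (constant).
Newton forward-difference form: s_k = -1 + 16·C(k-1,1) + 34·C(k-1,2) + 18·C(k-1,3).
At k = 13: k-1 = 12, so s_{13} = -1 + 192 + 2244 + 3960 = 6395.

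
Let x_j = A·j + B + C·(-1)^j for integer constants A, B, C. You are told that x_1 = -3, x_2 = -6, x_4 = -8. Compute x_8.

Write the equations: A + B - C = -3; 2A + B + C = -6; 4A + B + C = -8.
Subtracting the first from the second: A + 2C = -3.
Subtracting the second from the third: 2A = -2.
Solving: C = -1, A = -1, then B = -3.
So x_j = -1·j + (-3) + (-1)·(-1)^j; at j=8 this is -12.

-12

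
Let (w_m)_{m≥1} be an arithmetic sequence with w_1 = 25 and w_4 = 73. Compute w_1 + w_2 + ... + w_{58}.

27898

Common difference d = (73 - 25) / (4 - 1) = 16.
w_m = 25 + (m - 1)·16.
w_{58} = 937; S = 58·(25 + 937)/2 = 27898.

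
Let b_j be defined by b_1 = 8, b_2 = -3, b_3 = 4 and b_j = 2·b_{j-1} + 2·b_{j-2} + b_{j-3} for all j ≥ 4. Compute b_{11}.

b_4 = 10; b_5 = 25; b_6 = 74; b_7 = 208; b_8 = 589; b_9 = 1668; b_{10} = 4722; b_{11} = 13369.

13369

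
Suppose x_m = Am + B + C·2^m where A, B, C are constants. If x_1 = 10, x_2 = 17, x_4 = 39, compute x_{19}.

524386

At m = 1, 2, 4: A + B + 2C = 10; 2A + B + 4C = 17; 4A + B + 16C = 39.
Subtracting the first from the second: A + 2C = 7.
Subtracting the second from the third: 2A + 12C = 22.
Solving: C = 1, A = 5, then B = 3.
Hence x_{19} = 5·19 + 3 + 1·524288 = 524386.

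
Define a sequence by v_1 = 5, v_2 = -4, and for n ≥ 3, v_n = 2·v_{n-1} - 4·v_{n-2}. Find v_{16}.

-163840

Applying the relation repeatedly:
v_3 = -28, v_4 = -40, v_5 = 32, …, v_{13} = 20480, v_{14} = -16384, v_{15} = -114688, v_{16} = -163840.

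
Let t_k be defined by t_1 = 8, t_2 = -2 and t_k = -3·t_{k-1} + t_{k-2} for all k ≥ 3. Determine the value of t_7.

Iterate the recurrence:
t_3 = 14  t_4 = -44  t_5 = 146  t_6 = -482  t_7 = 1592.

1592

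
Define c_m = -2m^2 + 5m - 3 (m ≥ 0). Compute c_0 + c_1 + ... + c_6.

-98

Over m = 0..6: Σm = 21, Σm² = 91.
Total = (-2)·91 + (5)·21 + (-3)·7 = -98.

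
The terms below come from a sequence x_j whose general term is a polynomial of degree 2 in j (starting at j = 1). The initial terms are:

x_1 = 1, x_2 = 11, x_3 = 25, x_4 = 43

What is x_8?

1st diffs: 10, 14, 18.
2nd diffs: 4, 4 (constant).
So x_j = 2j^2 + 4j - 5.
Evaluating at j = 8 gives x_8 = 155.

155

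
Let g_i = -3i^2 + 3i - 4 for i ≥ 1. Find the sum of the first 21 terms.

Over i = 1..21: Σi = 231, Σi² = 3311.
Total = (-3)·3311 + (3)·231 + (-4)·21 = -9324.

-9324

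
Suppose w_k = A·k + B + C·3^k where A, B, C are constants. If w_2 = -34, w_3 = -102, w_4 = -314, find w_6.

At k = 2, 3, 4: 2A + B + 9C = -34; 3A + B + 27C = -102; 4A + B + 81C = -314.
Subtracting the first from the second: A + 18C = -68.
Subtracting the second from the third: A + 54C = -212.
Solving: C = -4, A = 4, then B = -6.
Therefore w_6 = 24 + (-6) + (-4)·729 = -2898.

-2898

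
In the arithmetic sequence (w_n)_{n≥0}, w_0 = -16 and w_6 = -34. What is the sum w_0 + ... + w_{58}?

Common difference d = (-34 - (-16)) / (6 - 0) = -3.
w_n = -16 + (n - 0)·(-3).
w_{58} = -190; S = 59·(-16 + (-190))/2 = -6077.

-6077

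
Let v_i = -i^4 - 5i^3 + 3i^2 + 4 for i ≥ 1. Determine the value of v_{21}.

-239459

v_{21} = -1·21^4 - 5·21^3 + 3·21^2 + 4 = -239459.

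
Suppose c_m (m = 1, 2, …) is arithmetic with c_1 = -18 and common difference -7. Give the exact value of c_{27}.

c_m = -18 + (m - 1)·(-7).
c_{27} = -18 + 26·(-7) = -200.

-200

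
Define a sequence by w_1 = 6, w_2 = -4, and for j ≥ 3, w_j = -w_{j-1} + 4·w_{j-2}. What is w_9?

w_3 = 28, w_4 = -44, w_5 = 156, w_6 = -332, w_7 = 956, w_8 = -2284, w_9 = 6108.

6108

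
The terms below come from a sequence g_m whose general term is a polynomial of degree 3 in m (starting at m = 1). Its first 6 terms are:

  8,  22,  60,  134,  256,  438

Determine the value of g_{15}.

1st diffs: 14, 38, 74, 122, 182.
2nd diffs: 24, 36, 48, 60.
3rd diffs: 12, 12, 12 (constant).
Newton forward-difference form: g_m = 8 + 14·C(m-1,1) + 24·C(m-1,2) + 12·C(m-1,3).
At m = 15: m-1 = 14, so g_{15} = 8 + 196 + 2184 + 4368 = 6756.

6756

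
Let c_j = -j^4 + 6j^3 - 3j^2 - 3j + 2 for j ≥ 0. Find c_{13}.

-15923

c_{13} = -1·13^4 + 6·13^3 - 3·13^2 - 3·13 + 2 = -15923.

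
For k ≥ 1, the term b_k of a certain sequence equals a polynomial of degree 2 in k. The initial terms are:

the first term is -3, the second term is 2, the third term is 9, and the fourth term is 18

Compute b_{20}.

1st diffs: 5, 7, 9.
2nd diffs: 2, 2 (constant).
So b_k = k^2 + 2k - 6.
Evaluating at k = 20 gives b_{20} = 434.

434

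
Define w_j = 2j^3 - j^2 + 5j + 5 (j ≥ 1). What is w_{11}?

2601

w_{11} = 2·11^3 - 1·11^2 + 5·11 + 5 = 2601.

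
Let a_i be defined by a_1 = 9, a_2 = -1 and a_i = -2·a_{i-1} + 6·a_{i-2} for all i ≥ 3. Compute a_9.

93584

Compute successive terms:
a_3 = 56; a_4 = -118; a_5 = 572; a_6 = -1852; a_7 = 7136; a_8 = -25384; a_9 = 93584.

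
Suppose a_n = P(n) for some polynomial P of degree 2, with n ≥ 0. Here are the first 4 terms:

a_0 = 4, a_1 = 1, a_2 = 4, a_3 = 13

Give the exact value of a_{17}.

769

1st diffs: -3, 3, 9.
2nd diffs: 6, 6 (constant).
Newton forward-difference form: a_n = 4 + (-3)·C(n,1) + 6·C(n,2).
At n = 17: n = 17, so a_{17} = 4 - 51 + 816 = 769.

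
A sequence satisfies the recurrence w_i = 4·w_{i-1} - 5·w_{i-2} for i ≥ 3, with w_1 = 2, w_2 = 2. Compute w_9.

Applying the relation repeatedly:
w_3 = -2; w_4 = -18; w_5 = -62; w_6 = -158; w_7 = -322; w_8 = -498; w_9 = -382.

-382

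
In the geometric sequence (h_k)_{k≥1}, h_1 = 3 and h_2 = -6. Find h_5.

48

Common ratio r = -2.
h_k = 3·(-2)^(k-1).
h_5 = 3·(-2)^4 = 48.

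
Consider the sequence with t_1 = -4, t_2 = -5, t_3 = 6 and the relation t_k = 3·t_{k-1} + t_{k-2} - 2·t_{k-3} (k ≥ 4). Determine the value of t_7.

Applying the relation repeatedly:
t_4 = 21, t_5 = 79, t_6 = 246, t_7 = 775.

775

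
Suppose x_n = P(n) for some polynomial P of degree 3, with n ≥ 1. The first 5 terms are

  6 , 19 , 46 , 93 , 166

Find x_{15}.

3646

1st diffs: 13, 27, 47, 73.
2nd diffs: 14, 20, 26.
3rd diffs: 6, 6 (constant).
Newton forward-difference form: x_n = 6 + 13·C(n-1,1) + 14·C(n-1,2) + 6·C(n-1,3).
At n = 15: n-1 = 14, so x_{15} = 6 + 182 + 1274 + 2184 = 3646.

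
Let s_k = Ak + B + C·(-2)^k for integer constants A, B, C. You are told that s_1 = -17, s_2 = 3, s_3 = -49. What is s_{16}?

262075

The three given values yield: A + B - 2C = -17; 2A + B + 4C = 3; 3A + B - 8C = -49.
Subtracting the first from the second: A + 6C = 20.
Subtracting the second from the third: A - 12C = -52.
Solving: C = 4, A = -4, then B = -5.
Therefore s_{16} = -64 + (-5) + 4·65536 = 262075.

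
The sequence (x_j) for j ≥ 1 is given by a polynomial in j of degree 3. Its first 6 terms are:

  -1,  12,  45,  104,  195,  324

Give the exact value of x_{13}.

1st diffs: 13, 33, 59, 91, 129.
2nd diffs: 20, 26, 32, 38.
3rd diffs: 6, 6, 6 (constant).
Newton forward-difference form: x_j = -1 + 13·C(j-1,1) + 20·C(j-1,2) + 6·C(j-1,3).
At j = 13: j-1 = 12, so x_{13} = -1 + 156 + 1320 + 1320 = 2795.

2795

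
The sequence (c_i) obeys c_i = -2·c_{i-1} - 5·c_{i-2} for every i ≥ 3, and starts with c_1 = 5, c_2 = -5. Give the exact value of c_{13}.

Iterate the recurrence:
c_3 = -15, c_4 = 55, c_5 = -35, …, c_{10} = 5995, c_{11} = 1185, c_{12} = -32345, c_{13} = 58765.

58765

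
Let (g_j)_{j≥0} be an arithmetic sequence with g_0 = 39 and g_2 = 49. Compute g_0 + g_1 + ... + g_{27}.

Common difference d = (49 - 39) / (2 - 0) = 5.
g_j = 39 + (j - 0)·5.
g_{27} = 174; S = 28·(39 + 174)/2 = 2982.

2982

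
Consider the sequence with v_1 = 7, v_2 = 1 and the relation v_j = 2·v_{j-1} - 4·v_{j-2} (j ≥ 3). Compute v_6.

Iterate the recurrence:
v_3 = -26  v_4 = -56  v_5 = -8  v_6 = 208.

208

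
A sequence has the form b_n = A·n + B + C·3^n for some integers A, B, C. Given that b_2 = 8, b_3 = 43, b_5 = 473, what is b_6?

Plug in n = 2, 3, 5: 2A + B + 9C = 8; 3A + B + 27C = 43; 5A + B + 243C = 473.
Subtracting the first from the second: A + 18C = 35.
Subtracting the second from the third: 2A + 216C = 430.
Solving: C = 2, A = -1, then B = -8.
Therefore b_6 = -6 + (-8) + 2·729 = 1444.

1444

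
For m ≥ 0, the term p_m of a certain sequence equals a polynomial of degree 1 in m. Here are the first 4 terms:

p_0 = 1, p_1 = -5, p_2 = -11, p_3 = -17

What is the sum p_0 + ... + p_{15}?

-704

1st diffs: -6, -6, -6 (constant).
So p_m = -6m + 1.
Continuing: …, -23, -29, -35, -41, …, p_{15} = -89.
Summing m = 0..15 (16 terms) gives -704.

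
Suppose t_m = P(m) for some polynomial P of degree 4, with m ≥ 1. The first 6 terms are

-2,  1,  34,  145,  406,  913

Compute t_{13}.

24454

1st diffs: 3, 33, 111, 261, 507.
2nd diffs: 30, 78, 150, 246.
3rd diffs: 48, 72, 96.
4th diffs: 24, 24 (constant).
So t_m = m^4 - 2m^3 + 2m^2 - 4m + 1.
Evaluating at m = 13 gives t_{13} = 24454.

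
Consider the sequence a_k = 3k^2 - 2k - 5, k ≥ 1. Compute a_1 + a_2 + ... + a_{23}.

Over k = 1..23: Σk = 276, Σk² = 4324.
Total = (3)·4324 + (-2)·276 + (-5)·23 = 12305.

12305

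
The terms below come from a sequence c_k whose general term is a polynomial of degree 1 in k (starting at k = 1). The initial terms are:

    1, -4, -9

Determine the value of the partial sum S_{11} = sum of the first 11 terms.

-264

1st diffs: -5, -5 (constant).
So c_k = -5k + 6.
Continuing: …, -14, -19, -24, -29, …, c_{11} = -49.
Summing k = 1..11 (11 terms) gives -264.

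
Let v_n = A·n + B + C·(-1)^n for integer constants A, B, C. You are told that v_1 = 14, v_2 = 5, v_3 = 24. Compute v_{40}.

Plug in n = 1, 2, 3: A + B - C = 14; 2A + B + C = 5; 3A + B - C = 24.
Subtracting the first from the second: A + 2C = -9.
Subtracting the second from the third: A - 2C = 19.
Solving: C = -7, A = 5, then B = 2.
Therefore v_{40} = 200 + 2 + (-7)·1 = 195.

195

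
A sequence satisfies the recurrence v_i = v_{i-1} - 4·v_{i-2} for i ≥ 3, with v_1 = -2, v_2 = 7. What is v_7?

271

v_3 = 15  v_4 = -13  v_5 = -73  v_6 = -21  v_7 = 271.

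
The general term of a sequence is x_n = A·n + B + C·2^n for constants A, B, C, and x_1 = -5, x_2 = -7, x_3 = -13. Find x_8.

-499

The three given values yield: A + B + 2C = -5; 2A + B + 4C = -7; 3A + B + 8C = -13.
Subtracting the first from the second: A + 2C = -2.
Subtracting the second from the third: A + 4C = -6.
Solving: C = -2, A = 2, then B = -3.
So x_n = 2·n + (-3) + (-2)·2^n; at n=8 this is -499.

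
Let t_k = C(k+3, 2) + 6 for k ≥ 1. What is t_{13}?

C(16, 2) = 120, so t_{13} = 126.

126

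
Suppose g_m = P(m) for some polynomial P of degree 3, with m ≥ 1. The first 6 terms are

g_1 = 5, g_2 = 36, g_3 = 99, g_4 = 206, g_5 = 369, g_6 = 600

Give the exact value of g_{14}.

6336

1st diffs: 31, 63, 107, 163, 231.
2nd diffs: 32, 44, 56, 68.
3rd diffs: 12, 12, 12 (constant).
Newton forward-difference form: g_m = 5 + 31·C(m-1,1) + 32·C(m-1,2) + 12·C(m-1,3).
At m = 14: m-1 = 13, so g_{14} = 5 + 403 + 2496 + 3432 = 6336.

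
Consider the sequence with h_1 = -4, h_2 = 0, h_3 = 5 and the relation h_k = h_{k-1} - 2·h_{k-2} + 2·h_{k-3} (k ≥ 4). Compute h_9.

-49

Step forward from the initial values:
h_4 = -3, h_5 = -13, h_6 = 3, h_7 = 23, h_8 = -9, h_9 = -49.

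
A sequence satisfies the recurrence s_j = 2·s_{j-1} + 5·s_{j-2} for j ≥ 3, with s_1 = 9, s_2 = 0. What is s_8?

15390

s_3 = 45, s_4 = 90, s_5 = 405, s_6 = 1260, s_7 = 4545, s_8 = 15390.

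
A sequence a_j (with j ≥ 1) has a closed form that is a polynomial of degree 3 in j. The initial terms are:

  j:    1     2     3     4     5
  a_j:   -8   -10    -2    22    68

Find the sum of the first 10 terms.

2290

1st diffs: -2, 8, 24, 46.
2nd diffs: 10, 16, 22.
3rd diffs: 6, 6 (constant).
Newton forward-difference form: a_j = -8 + (-2)·C(j-1,1) + 10·C(j-1,2) + 6·C(j-1,3).
Continuing: …, 142, 250, 398, 592, …, a_{10} = 838.
Summing j = 1..10 (10 terms) gives 2290.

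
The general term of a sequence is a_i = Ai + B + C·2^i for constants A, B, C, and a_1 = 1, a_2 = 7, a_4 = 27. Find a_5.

47

The three given values yield: A + B + 2C = 1; 2A + B + 4C = 7; 4A + B + 16C = 27.
Subtracting the first from the second: A + 2C = 6.
Subtracting the second from the third: 2A + 12C = 20.
Solving: C = 1, A = 4, then B = -5.
Hence a_5 = 4·5 + (-5) + 1·32 = 47.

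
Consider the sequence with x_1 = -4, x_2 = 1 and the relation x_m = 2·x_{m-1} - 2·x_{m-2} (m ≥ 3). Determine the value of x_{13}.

x_3 = 10; x_4 = 18; x_5 = 16; …; x_{10} = 16; x_{11} = 160; x_{12} = 288; x_{13} = 256.

256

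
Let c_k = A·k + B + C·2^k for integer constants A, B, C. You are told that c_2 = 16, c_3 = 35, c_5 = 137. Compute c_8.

1042

Write the equations: 2A + B + 4C = 16; 3A + B + 8C = 35; 5A + B + 32C = 137.
Subtracting the first from the second: A + 4C = 19.
Subtracting the second from the third: 2A + 24C = 102.
Solving: C = 4, A = 3, then B = -6.
Hence c_8 = 3·8 + (-6) + 4·256 = 1042.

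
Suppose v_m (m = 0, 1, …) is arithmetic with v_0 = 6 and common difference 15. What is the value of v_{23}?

351

v_m = 6 + (m - 0)·15.
v_{23} = 6 + 23·15 = 351.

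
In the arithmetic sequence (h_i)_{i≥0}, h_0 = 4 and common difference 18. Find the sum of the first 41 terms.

14924

h_i = 4 + (i - 0)·18.
h_{40} = 724; S = 41·(4 + 724)/2 = 14924.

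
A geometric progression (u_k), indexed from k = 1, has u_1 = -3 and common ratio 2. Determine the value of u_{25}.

u_k = (-3)·2^(k-1).
u_{25} = (-3)·2^24 = -50331648.

-50331648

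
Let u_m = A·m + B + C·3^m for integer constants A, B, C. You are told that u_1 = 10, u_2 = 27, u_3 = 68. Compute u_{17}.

The three given values yield: A + B + 3C = 10; 2A + B + 9C = 27; 3A + B + 27C = 68.
Subtracting the first from the second: A + 6C = 17.
Subtracting the second from the third: A + 18C = 41.
Solving: C = 2, A = 5, then B = -1.
Therefore u_{17} = 85 + (-1) + 2·129140163 = 258280410.

258280410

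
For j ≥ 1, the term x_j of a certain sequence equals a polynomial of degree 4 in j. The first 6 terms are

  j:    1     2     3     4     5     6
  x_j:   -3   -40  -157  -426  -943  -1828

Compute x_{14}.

-44476

1st diffs: -37, -117, -269, -517, -885.
2nd diffs: -80, -152, -248, -368.
3rd diffs: -72, -96, -120.
4th diffs: -24, -24 (constant).
Newton forward-difference form: x_j = -3 + (-37)·C(j-1,1) + (-80)·C(j-1,2) + (-72)·C(j-1,3) + (-24)·C(j-1,4).
At j = 14: j-1 = 13, so x_{14} = -3 - 481 - 6240 - 20592 - 17160 = -44476.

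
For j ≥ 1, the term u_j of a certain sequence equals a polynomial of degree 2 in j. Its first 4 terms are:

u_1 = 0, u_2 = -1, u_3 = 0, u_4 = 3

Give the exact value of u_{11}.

1st diffs: -1, 1, 3.
2nd diffs: 2, 2 (constant).
Newton forward-difference form: u_j = (-1)·C(j-1,1) + 2·C(j-1,2).
At j = 11: j-1 = 10, so u_{11} = -10 + 90 = 80.

80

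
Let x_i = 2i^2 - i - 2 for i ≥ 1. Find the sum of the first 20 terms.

5490

Over i = 1..20: Σi = 210, Σi² = 2870.
Total = (2)·2870 + (-1)·210 + (-2)·20 = 5490.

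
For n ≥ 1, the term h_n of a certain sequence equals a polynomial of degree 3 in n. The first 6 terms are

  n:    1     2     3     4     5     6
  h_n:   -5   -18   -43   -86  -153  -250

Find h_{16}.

1st diffs: -13, -25, -43, -67, -97.
2nd diffs: -12, -18, -24, -30.
3rd diffs: -6, -6, -6 (constant).
Newton forward-difference form: h_n = -5 + (-13)·C(n-1,1) + (-12)·C(n-1,2) + (-6)·C(n-1,3).
At n = 16: n-1 = 15, so h_{16} = -5 - 195 - 1260 - 2730 = -4190.

-4190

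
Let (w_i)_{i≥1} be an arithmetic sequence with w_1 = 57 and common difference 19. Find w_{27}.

551

w_i = 57 + (i - 1)·19.
w_{27} = 57 + 26·19 = 551.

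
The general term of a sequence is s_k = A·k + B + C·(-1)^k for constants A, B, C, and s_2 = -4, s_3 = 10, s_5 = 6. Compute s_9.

Plug in k = 2, 3, 5: 2A + B + C = -4; 3A + B - C = 10; 5A + B - C = 6.
Subtracting the first from the second: A - 2C = 14.
Subtracting the second from the third: 2A = -4.
Solving: C = -8, A = -2, then B = 8.
Therefore s_9 = -18 + 8 + (-8)·(-1) = -2.

-2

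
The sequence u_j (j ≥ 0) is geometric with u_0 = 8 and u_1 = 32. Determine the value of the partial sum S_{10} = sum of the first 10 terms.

2796200

Common ratio r = 4.
u_j = 8·4^(j-0).
S = 8·(4^10 - 1)/(4 - 1) = 8·(1048576 - 1)/(3) = 2796200.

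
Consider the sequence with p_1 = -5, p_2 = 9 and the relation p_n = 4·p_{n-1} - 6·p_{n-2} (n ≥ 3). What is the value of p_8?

-5496

Applying the relation repeatedly:
p_3 = 66;  p_4 = 210;  p_5 = 444;  p_6 = 516;  p_7 = -600;  p_8 = -5496.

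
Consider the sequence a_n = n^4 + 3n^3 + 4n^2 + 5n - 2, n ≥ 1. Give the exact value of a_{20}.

185698

a_{20} = 1·20^4 + 3·20^3 + 4·20^2 + 5·20 - 2 = 185698.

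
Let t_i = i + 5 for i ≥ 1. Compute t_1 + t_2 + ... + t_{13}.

156

Over i = 1..13: Σi = 91.
Total = (1)·91 + (5)·13 = 156.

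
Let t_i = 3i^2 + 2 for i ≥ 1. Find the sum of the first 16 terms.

Over i = 1..16: Σi = 136, Σi² = 1496.
Total = (3)·1496 + (2)·16 = 4520.

4520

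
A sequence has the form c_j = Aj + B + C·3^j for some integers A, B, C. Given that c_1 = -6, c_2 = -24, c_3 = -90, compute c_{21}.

-41841412686

Plug in j = 1, 2, 3: A + B + 3C = -6; 2A + B + 9C = -24; 3A + B + 27C = -90.
Subtracting the first from the second: A + 6C = -18.
Subtracting the second from the third: A + 18C = -66.
Solving: C = -4, A = 6, then B = 0.
So c_j = 6·j + 0 + (-4)·3^j; at j=21 this is -41841412686.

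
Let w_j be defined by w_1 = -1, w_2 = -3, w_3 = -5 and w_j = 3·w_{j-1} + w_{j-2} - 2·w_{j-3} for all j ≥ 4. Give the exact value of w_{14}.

Step forward from the initial values:
w_4 = -16; w_5 = -47; w_6 = -147; …; w_{11} = -42935; w_{12} = -133739; w_{13} = -416584; w_{14} = -1297621.

-1297621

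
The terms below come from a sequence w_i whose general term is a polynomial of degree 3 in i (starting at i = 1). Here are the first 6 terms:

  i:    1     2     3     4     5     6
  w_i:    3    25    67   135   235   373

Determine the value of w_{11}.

1843

1st diffs: 22, 42, 68, 100, 138.
2nd diffs: 20, 26, 32, 38.
3rd diffs: 6, 6, 6 (constant).
Newton forward-difference form: w_i = 3 + 22·C(i-1,1) + 20·C(i-1,2) + 6·C(i-1,3).
At i = 11: i-1 = 10, so w_{11} = 3 + 220 + 900 + 720 = 1843.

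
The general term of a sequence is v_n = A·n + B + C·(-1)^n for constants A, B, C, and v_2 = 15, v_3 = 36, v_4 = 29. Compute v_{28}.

Plug in n = 2, 3, 4: 2A + B + C = 15; 3A + B - C = 36; 4A + B + C = 29.
Subtracting the first from the second: A - 2C = 21.
Subtracting the second from the third: A + 2C = -7.
Solving: C = -7, A = 7, then B = 8.
Hence v_{28} = 7·28 + 8 + (-7)·1 = 197.

197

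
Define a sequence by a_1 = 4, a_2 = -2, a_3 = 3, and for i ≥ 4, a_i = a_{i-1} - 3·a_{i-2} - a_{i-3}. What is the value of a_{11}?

Applying the relation repeatedly:
a_4 = 5  a_5 = -2  a_6 = -20  a_7 = -19  a_8 = 43  a_9 = 120  a_{10} = 10  a_{11} = -393.

-393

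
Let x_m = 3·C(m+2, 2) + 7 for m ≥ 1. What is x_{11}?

C(13, 2) = 78, so x_{11} = 241.

241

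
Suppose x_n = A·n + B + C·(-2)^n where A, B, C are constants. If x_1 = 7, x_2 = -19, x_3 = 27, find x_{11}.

8171

The three given values yield: A + B - 2C = 7; 2A + B + 4C = -19; 3A + B - 8C = 27.
Subtracting the first from the second: A + 6C = -26.
Subtracting the second from the third: A - 12C = 46.
Solving: C = -4, A = -2, then B = 1.
Therefore x_{11} = -22 + 1 + (-4)·(-2048) = 8171.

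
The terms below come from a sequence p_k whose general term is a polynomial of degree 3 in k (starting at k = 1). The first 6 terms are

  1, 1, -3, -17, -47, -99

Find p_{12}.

-1209

1st diffs: 0, -4, -14, -30, -52.
2nd diffs: -4, -10, -16, -22.
3rd diffs: -6, -6, -6 (constant).
So p_k = -k^3 + 4k^2 - 5k + 3.
Evaluating at k = 12 gives p_{12} = -1209.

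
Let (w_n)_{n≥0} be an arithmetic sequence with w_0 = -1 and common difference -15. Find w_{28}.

-421

w_n = -1 + (n - 0)·(-15).
w_{28} = -1 + 28·(-15) = -421.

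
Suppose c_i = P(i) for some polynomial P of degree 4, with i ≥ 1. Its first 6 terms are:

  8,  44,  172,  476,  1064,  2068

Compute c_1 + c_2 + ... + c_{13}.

1st diffs: 36, 128, 304, 588, 1004.
2nd diffs: 92, 176, 284, 416.
3rd diffs: 84, 108, 132.
4th diffs: 24, 24 (constant).
So c_i = i^4 + 4i^3 - 3i^2 + 2i + 4.
Continuing: …, 3644, 5972, 9256, 13724, …, c_{13} = 36872.
Summing i = 1..13 (13 terms) gives 120172.

120172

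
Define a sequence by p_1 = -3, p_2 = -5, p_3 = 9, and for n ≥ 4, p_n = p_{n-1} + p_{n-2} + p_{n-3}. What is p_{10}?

p_4 = 1  p_5 = 5  p_6 = 15  p_7 = 21  p_8 = 41  p_9 = 77  p_{10} = 139.

139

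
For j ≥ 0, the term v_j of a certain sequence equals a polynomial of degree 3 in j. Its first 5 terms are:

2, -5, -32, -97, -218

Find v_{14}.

-8468

1st diffs: -7, -27, -65, -121.
2nd diffs: -20, -38, -56.
3rd diffs: -18, -18 (constant).
Newton forward-difference form: v_j = 2 + (-7)·C(j,1) + (-20)·C(j,2) + (-18)·C(j,3).
At j = 14: j = 14, so v_{14} = 2 - 98 - 1820 - 6552 = -8468.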